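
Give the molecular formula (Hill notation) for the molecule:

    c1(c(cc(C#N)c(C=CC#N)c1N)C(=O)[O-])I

Heavy atoms from the SMILES: 11 C, 1 I, 3 N, 2 O.
Implicit hydrogens by atom environment:
  5 × C (aromatic): no H
  3 × C: no H
  2 × C: 1 H each → 2
  2 × N: no H
  1 × C (aromatic): 1 H
  1 × I: no H
  1 × N: 2 H
  1 × O: no H
  1 × O (charge -1): no H
  Total hydrogens = 5.
Net charge -1.
Molecular formula: C11H5IN3O2-

C11H5IN3O2-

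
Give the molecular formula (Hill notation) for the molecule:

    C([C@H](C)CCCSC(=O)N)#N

Heavy atoms from the SMILES: 7 C, 2 N, 1 O, 1 S.
Implicit hydrogens by atom environment:
  3 × C: 2 H each → 6
  2 × C: no H
  1 × C: 3 H
  1 × C: 1 H
  1 × N: 2 H
  1 × N: no H
  1 × O: no H
  1 × S: no H
  Total hydrogens = 12.
Molecular formula: C7H12N2OS

C7H12N2OS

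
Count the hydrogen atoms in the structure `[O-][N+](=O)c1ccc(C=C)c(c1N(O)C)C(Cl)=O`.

Hydrogens are implicit in SMILES; fill each atom to its normal valence:
  4 × C (aromatic): no H
  2 × C (aromatic): 1 H each → 2
  2 × O: no H
  1 × C: 3 H
  1 × C: 2 H
  1 × C: 1 H
  1 × C: no H
  1 × Cl: no H
  1 × N (charge +1): no H
  1 × N: no H
  1 × O: 1 H
  1 × O (charge -1): no H
  Total hydrogens = 9.

9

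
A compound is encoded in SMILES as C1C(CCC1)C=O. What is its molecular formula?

Heavy atoms from the SMILES: 6 C, 1 O.
Implicit hydrogens by atom environment:
  4 × C: 2 H each → 8
  2 × C: 1 H each → 2
  1 × O: no H
  Total hydrogens = 10.
Molecular formula: C6H10O

C6H10O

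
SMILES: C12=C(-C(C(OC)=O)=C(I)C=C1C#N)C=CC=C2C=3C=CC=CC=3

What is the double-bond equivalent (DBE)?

14

Molecular formula from the SMILES: C19H12INO2.
DoU = (2C + 2 + N − H − X)/2 = (2·19 + 2 + 1 − 12 − 1)/2 = 28/2 = 14.
(Structurally: 3 ring(s) + 11 π bond(s) = 14.)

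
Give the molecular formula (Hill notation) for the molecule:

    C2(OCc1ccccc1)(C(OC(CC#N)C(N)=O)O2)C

Heavy atoms from the SMILES: 14 C, 2 N, 4 O.
Implicit hydrogens by atom environment:
  5 × C (aromatic): 1 H each → 5
  4 × O: no H
  3 × C: no H
  2 × C: 2 H each → 4
  2 × C: 1 H each → 2
  1 × C: 3 H
  1 × C (aromatic): no H
  1 × N: 2 H
  1 × N: no H
  Total hydrogens = 16.
Molecular formula: C14H16N2O4

C14H16N2O4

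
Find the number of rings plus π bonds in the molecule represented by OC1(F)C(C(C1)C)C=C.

Molecular formula from the SMILES: C7H11FO.
DoU = (2C + 2 + N − H − X)/2 = (2·7 + 2 + 0 − 11 − 1)/2 = 4/2 = 2.
(Structurally: 1 ring(s) + 1 π bond(s) = 2.)

2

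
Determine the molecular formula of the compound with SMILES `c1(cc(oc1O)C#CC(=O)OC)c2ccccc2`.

Heavy atoms from the SMILES: 14 C, 4 O.
Implicit hydrogens by atom environment:
  6 × C (aromatic): 1 H each → 6
  4 × C (aromatic): no H
  3 × C: no H
  2 × O: no H
  1 × C: 3 H
  1 × O: 1 H
  1 × O (aromatic): no H
  Total hydrogens = 10.
Molecular formula: C14H10O4

C14H10O4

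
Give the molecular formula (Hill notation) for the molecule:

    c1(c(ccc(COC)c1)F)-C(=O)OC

Heavy atoms from the SMILES: 10 C, 1 F, 3 O.
Implicit hydrogens by atom environment:
  3 × C (aromatic): 1 H each → 3
  3 × C (aromatic): no H
  3 × O: no H
  2 × C: 3 H each → 6
  1 × C: 2 H
  1 × C: no H
  1 × F: no H
  Total hydrogens = 11.
Molecular formula: C10H11FO3

C10H11FO3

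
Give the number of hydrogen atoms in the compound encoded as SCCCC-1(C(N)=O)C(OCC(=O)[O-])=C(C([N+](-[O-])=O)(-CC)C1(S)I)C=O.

18

Hydrogens are implicit in SMILES; fill each atom to its normal valence:
  7 × C: no H
  5 × C: 2 H each → 10
  5 × O: no H
  2 × O (charge -1): no H
  2 × S: 1 H each → 2
  1 × C: 3 H
  1 × C: 1 H
  1 × I: no H
  1 × N: 2 H
  1 × N (charge +1): no H
  Total hydrogens = 18.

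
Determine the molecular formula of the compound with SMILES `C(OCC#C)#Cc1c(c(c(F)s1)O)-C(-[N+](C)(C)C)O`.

Heavy atoms from the SMILES: 13 C, 1 F, 1 N, 3 O, 1 S.
Implicit hydrogens by atom environment:
  4 × C (aromatic): no H
  3 × C: 3 H each → 9
  3 × C: no H
  2 × C: 1 H each → 2
  2 × O: 1 H each → 2
  1 × C: 2 H
  1 × F: no H
  1 × N (charge +1): no H
  1 × O: no H
  1 × S (aromatic): no H
  Total hydrogens = 15.
Net charge +1.
Molecular formula: C13H15FNO3S+

C13H15FNO3S+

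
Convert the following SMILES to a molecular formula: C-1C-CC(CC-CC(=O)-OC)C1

C10H18O2

Heavy atoms from the SMILES: 10 C, 2 O.
Implicit hydrogens by atom environment:
  7 × C: 2 H each → 14
  2 × O: no H
  1 × C: 3 H
  1 × C: 1 H
  1 × C: no H
  Total hydrogens = 18.
Molecular formula: C10H18O2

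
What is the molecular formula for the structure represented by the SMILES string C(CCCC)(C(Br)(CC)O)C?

C9H19BrO

Heavy atoms from the SMILES: 1 Br, 9 C, 1 O.
Implicit hydrogens by atom environment:
  4 × C: 2 H each → 8
  3 × C: 3 H each → 9
  1 × Br: no H
  1 × C: 1 H
  1 × C: no H
  1 × O: 1 H
  Total hydrogens = 19.
Molecular formula: C9H19BrO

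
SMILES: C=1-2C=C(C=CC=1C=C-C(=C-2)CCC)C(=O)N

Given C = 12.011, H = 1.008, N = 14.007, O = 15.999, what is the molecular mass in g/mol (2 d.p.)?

213.28

Molecular formula: C14H15NO.
M = 14×12.011 + 15×1.008 + 1×14.007 + 1×15.999 = 213.28 g/mol.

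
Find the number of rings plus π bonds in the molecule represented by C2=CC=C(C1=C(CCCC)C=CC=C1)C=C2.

8

Molecular formula from the SMILES: C16H18.
DoU = (2C + 2 + N − H − X)/2 = (2·16 + 2 + 0 − 18 − 0)/2 = 16/2 = 8.
(Structurally: 2 ring(s) + 6 π bond(s) = 8.)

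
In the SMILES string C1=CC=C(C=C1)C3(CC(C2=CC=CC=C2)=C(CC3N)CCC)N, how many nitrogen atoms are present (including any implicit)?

The symbol for nitrogen appears 2 times in the SMILES.

2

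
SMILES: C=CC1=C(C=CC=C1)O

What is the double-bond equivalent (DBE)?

5

Molecular formula from the SMILES: C8H8O.
DoU = (2C + 2 + N − H − X)/2 = (2·8 + 2 + 0 − 8 − 0)/2 = 10/2 = 5.
(Structurally: 1 ring(s) + 4 π bond(s) = 5.)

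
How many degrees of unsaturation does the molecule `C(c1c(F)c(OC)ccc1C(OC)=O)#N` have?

Molecular formula from the SMILES: C10H8FNO3.
DoU = (2C + 2 + N − H − X)/2 = (2·10 + 2 + 1 − 8 − 1)/2 = 14/2 = 7.
(Structurally: 1 ring(s) + 6 π bond(s) = 7.)

7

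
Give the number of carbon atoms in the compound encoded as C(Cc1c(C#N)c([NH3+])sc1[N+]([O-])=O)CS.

8

The symbol for carbon appears 8 times in the SMILES. Lowercase c denotes aromatic carbon and counts toward C.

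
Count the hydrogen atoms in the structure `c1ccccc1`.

Hydrogens are implicit in SMILES; fill each atom to its normal valence:
  6 × C (aromatic): 1 H each → 6
  Total hydrogens = 6.

6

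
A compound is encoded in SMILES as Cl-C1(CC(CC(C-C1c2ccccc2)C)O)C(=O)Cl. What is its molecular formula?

C15H18Cl2O2

Heavy atoms from the SMILES: 15 C, 2 Cl, 2 O.
Implicit hydrogens by atom environment:
  5 × C (aromatic): 1 H each → 5
  3 × C: 2 H each → 6
  3 × C: 1 H each → 3
  2 × C: no H
  2 × Cl: no H
  1 × C: 3 H
  1 × C (aromatic): no H
  1 × O: 1 H
  1 × O: no H
  Total hydrogens = 18.
Molecular formula: C15H18Cl2O2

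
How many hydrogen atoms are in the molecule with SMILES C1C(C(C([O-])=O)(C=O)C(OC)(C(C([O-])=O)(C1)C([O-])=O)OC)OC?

Hydrogens are implicit in SMILES; fill each atom to its normal valence:
  7 × O: no H
  6 × C: no H
  3 × C: 3 H each → 9
  3 × O (charge -1): no H
  2 × C: 2 H each → 4
  2 × C: 1 H each → 2
  Total hydrogens = 15.

15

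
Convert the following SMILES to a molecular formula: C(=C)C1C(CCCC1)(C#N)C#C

Heavy atoms from the SMILES: 11 C, 1 N.
Implicit hydrogens by atom environment:
  5 × C: 2 H each → 10
  3 × C: 1 H each → 3
  3 × C: no H
  1 × N: no H
  Total hydrogens = 13.
Molecular formula: C11H13N

C11H13N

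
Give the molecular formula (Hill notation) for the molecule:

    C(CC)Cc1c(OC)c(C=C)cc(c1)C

C14H20O

Heavy atoms from the SMILES: 14 C, 1 O.
Implicit hydrogens by atom environment:
  4 × C: 2 H each → 8
  4 × C (aromatic): no H
  3 × C: 3 H each → 9
  2 × C (aromatic): 1 H each → 2
  1 × C: 1 H
  1 × O: no H
  Total hydrogens = 20.
Molecular formula: C14H20O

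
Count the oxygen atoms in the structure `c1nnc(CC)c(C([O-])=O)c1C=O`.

3

The symbol for oxygen appears 3 times in the SMILES.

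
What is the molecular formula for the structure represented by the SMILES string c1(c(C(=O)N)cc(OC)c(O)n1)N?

C7H9N3O3

Heavy atoms from the SMILES: 7 C, 3 N, 3 O.
Implicit hydrogens by atom environment:
  4 × C (aromatic): no H
  2 × N: 2 H each → 4
  2 × O: no H
  1 × C: 3 H
  1 × C (aromatic): 1 H
  1 × C: no H
  1 × N (aromatic): no H
  1 × O: 1 H
  Total hydrogens = 9.
Molecular formula: C7H9N3O3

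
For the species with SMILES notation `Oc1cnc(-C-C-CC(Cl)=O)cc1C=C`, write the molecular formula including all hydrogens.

C11H12ClNO2

Heavy atoms from the SMILES: 11 C, 1 Cl, 1 N, 2 O.
Implicit hydrogens by atom environment:
  4 × C: 2 H each → 8
  3 × C (aromatic): no H
  2 × C (aromatic): 1 H each → 2
  1 × C: 1 H
  1 × C: no H
  1 × Cl: no H
  1 × N (aromatic): no H
  1 × O: 1 H
  1 × O: no H
  Total hydrogens = 12.
Molecular formula: C11H12ClNO2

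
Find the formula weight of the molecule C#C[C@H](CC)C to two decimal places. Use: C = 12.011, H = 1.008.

82.15

Molecular formula: C6H10.
M = 6×12.011 + 10×1.008 = 82.15 g/mol.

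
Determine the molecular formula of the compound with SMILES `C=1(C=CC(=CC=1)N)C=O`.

Heavy atoms from the SMILES: 7 C, 1 N, 1 O.
Implicit hydrogens by atom environment:
  4 × C (aromatic): 1 H each → 4
  2 × C (aromatic): no H
  1 × C: 1 H
  1 × N: 2 H
  1 × O: no H
  Total hydrogens = 7.
Molecular formula: C7H7NO

C7H7NO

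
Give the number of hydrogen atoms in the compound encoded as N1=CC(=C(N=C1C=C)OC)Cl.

7

Hydrogens are implicit in SMILES; fill each atom to its normal valence:
  3 × C (aromatic): no H
  2 × N (aromatic): no H
  1 × C: 3 H
  1 × C: 2 H
  1 × C (aromatic): 1 H
  1 × C: 1 H
  1 × Cl: no H
  1 × O: no H
  Total hydrogens = 7.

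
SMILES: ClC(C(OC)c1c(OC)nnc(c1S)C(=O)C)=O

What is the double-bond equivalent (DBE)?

Molecular formula from the SMILES: C10H11ClN2O4S.
DoU = (2C + 2 + N − H − X)/2 = (2·10 + 2 + 2 − 11 − 1)/2 = 12/2 = 6.
(Structurally: 1 ring(s) + 5 π bond(s) = 6.)

6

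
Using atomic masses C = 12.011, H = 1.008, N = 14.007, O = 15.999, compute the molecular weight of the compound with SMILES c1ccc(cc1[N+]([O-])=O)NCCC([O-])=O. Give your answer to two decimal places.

Molecular formula: C9H9N2O4-.
M = 9×12.011 + 9×1.008 + 2×14.007 + 4×15.999 = 209.18 g/mol.

209.18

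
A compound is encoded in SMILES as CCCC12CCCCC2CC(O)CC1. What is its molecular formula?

C13H24O

Heavy atoms from the SMILES: 13 C, 1 O.
Implicit hydrogens by atom environment:
  9 × C: 2 H each → 18
  2 × C: 1 H each → 2
  1 × C: 3 H
  1 × C: no H
  1 × O: 1 H
  Total hydrogens = 24.
Molecular formula: C13H24O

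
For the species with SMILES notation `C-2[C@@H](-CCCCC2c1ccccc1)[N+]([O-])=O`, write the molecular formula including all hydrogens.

Heavy atoms from the SMILES: 13 C, 1 N, 2 O.
Implicit hydrogens by atom environment:
  5 × C: 2 H each → 10
  5 × C (aromatic): 1 H each → 5
  2 × C: 1 H each → 2
  1 × C (aromatic): no H
  1 × N (charge +1): no H
  1 × O: no H
  1 × O (charge -1): no H
  Total hydrogens = 17.
Molecular formula: C13H17NO2

C13H17NO2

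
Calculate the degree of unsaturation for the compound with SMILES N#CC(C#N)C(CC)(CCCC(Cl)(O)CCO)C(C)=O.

Molecular formula from the SMILES: C14H21ClN2O3.
DoU = (2C + 2 + N − H − X)/2 = (2·14 + 2 + 2 − 21 − 1)/2 = 10/2 = 5.
(Structurally: 0 ring(s) + 5 π bond(s) = 5.)

5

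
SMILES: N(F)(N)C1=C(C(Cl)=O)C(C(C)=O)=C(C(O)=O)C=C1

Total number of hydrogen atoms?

Hydrogens are implicit in SMILES; fill each atom to its normal valence:
  4 × C (aromatic): no H
  3 × C: no H
  3 × O: no H
  2 × C (aromatic): 1 H each → 2
  1 × C: 3 H
  1 × Cl: no H
  1 × F: no H
  1 × N: 2 H
  1 × N: no H
  1 × O: 1 H
  Total hydrogens = 8.

8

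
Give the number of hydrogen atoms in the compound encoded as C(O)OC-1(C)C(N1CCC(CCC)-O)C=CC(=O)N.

Hydrogens are implicit in SMILES; fill each atom to its normal valence:
  5 × C: 2 H each → 10
  4 × C: 1 H each → 4
  2 × C: 3 H each → 6
  2 × C: no H
  2 × O: 1 H each → 2
  2 × O: no H
  1 × N: 2 H
  1 × N: no H
  Total hydrogens = 24.

24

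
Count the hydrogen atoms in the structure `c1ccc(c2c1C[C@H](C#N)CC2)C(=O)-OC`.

Hydrogens are implicit in SMILES; fill each atom to its normal valence:
  3 × C: 2 H each → 6
  3 × C (aromatic): 1 H each → 3
  3 × C (aromatic): no H
  2 × C: no H
  2 × O: no H
  1 × C: 3 H
  1 × C: 1 H
  1 × N: no H
  Total hydrogens = 13.

13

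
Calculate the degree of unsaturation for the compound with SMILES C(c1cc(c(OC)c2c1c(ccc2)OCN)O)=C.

Molecular formula from the SMILES: C14H15NO3.
DoU = (2C + 2 + N − H − X)/2 = (2·14 + 2 + 1 − 15 − 0)/2 = 16/2 = 8.
(Structurally: 2 ring(s) + 6 π bond(s) = 8.)

8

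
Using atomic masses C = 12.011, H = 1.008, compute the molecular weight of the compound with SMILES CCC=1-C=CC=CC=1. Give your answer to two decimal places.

Molecular formula: C8H10.
M = 8×12.011 + 10×1.008 = 106.17 g/mol.

106.17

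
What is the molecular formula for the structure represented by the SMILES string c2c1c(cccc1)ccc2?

C10H8

Heavy atoms from the SMILES: 10 C.
Implicit hydrogens by atom environment:
  8 × C (aromatic): 1 H each → 8
  2 × C (aromatic): no H
  Total hydrogens = 8.
Molecular formula: C10H8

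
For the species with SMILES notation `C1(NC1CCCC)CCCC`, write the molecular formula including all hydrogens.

Heavy atoms from the SMILES: 10 C, 1 N.
Implicit hydrogens by atom environment:
  6 × C: 2 H each → 12
  2 × C: 3 H each → 6
  2 × C: 1 H each → 2
  1 × N: 1 H
  Total hydrogens = 21.
Molecular formula: C10H21N

C10H21N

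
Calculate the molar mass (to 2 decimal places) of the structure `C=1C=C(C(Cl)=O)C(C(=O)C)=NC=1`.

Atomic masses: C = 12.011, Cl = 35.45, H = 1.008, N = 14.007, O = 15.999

Molecular formula: C8H6ClNO2.
M = 8×12.011 + 1×35.45 + 6×1.008 + 1×14.007 + 2×15.999 = 183.59 g/mol.

183.59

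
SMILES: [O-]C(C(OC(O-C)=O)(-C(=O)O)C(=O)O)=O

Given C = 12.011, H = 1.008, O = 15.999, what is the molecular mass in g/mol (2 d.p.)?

Molecular formula: C6H5O9-.
M = 6×12.011 + 5×1.008 + 9×15.999 = 221.10 g/mol.

221.10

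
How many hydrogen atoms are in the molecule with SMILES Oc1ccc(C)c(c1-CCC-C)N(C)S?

19

Hydrogens are implicit in SMILES; fill each atom to its normal valence:
  4 × C (aromatic): no H
  3 × C: 3 H each → 9
  3 × C: 2 H each → 6
  2 × C (aromatic): 1 H each → 2
  1 × N: no H
  1 × O: 1 H
  1 × S: 1 H
  Total hydrogens = 19.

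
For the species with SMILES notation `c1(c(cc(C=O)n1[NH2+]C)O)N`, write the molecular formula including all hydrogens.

Heavy atoms from the SMILES: 6 C, 3 N, 2 O.
Implicit hydrogens by atom environment:
  3 × C (aromatic): no H
  1 × C: 3 H
  1 × C (aromatic): 1 H
  1 × C: 1 H
  1 × N: 2 H
  1 × N (charge +1): 2 H
  1 × N (aromatic): no H
  1 × O: 1 H
  1 × O: no H
  Total hydrogens = 10.
Net charge +1.
Molecular formula: C6H10N3O2+

C6H10N3O2+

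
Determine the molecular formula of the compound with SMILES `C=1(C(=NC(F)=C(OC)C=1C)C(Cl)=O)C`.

C9H9ClFNO2

Heavy atoms from the SMILES: 9 C, 1 Cl, 1 F, 1 N, 2 O.
Implicit hydrogens by atom environment:
  5 × C (aromatic): no H
  3 × C: 3 H each → 9
  2 × O: no H
  1 × C: no H
  1 × Cl: no H
  1 × F: no H
  1 × N (aromatic): no H
  Total hydrogens = 9.
Molecular formula: C9H9ClFNO2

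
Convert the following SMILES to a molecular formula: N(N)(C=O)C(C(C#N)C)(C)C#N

C7H10N4O

Heavy atoms from the SMILES: 7 C, 4 N, 1 O.
Implicit hydrogens by atom environment:
  3 × C: no H
  3 × N: no H
  2 × C: 3 H each → 6
  2 × C: 1 H each → 2
  1 × N: 2 H
  1 × O: no H
  Total hydrogens = 10.
Molecular formula: C7H10N4O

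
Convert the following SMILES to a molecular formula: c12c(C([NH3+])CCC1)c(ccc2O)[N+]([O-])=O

C10H13N2O3+

Heavy atoms from the SMILES: 10 C, 2 N, 3 O.
Implicit hydrogens by atom environment:
  4 × C (aromatic): no H
  3 × C: 2 H each → 6
  2 × C (aromatic): 1 H each → 2
  1 × C: 1 H
  1 × N (charge +1): 3 H
  1 × N (charge +1): no H
  1 × O: 1 H
  1 × O: no H
  1 × O (charge -1): no H
  Total hydrogens = 13.
Net charge +1.
Molecular formula: C10H13N2O3+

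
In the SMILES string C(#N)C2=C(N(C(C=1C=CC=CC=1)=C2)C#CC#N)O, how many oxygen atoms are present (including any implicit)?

1

The symbol for oxygen appears 1 time in the SMILES.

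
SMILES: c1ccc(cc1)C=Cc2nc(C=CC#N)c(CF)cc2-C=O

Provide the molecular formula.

Heavy atoms from the SMILES: 18 C, 1 F, 2 N, 1 O.
Implicit hydrogens by atom environment:
  6 × C (aromatic): 1 H each → 6
  5 × C: 1 H each → 5
  5 × C (aromatic): no H
  1 × C: 2 H
  1 × C: no H
  1 × F: no H
  1 × N (aromatic): no H
  1 × N: no H
  1 × O: no H
  Total hydrogens = 13.
Molecular formula: C18H13FN2O

C18H13FN2O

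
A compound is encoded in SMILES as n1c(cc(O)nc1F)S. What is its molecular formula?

Heavy atoms from the SMILES: 4 C, 1 F, 2 N, 1 O, 1 S.
Implicit hydrogens by atom environment:
  3 × C (aromatic): no H
  2 × N (aromatic): no H
  1 × C (aromatic): 1 H
  1 × F: no H
  1 × O: 1 H
  1 × S: 1 H
  Total hydrogens = 3.
Molecular formula: C4H3FN2OS

C4H3FN2OS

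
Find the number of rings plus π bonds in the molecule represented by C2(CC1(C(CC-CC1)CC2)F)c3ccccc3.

6

Molecular formula from the SMILES: C16H21F.
DoU = (2C + 2 + N − H − X)/2 = (2·16 + 2 + 0 − 21 − 1)/2 = 12/2 = 6.
(Structurally: 3 ring(s) + 3 π bond(s) = 6.)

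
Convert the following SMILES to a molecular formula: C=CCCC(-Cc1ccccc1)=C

Heavy atoms from the SMILES: 13 C.
Implicit hydrogens by atom environment:
  5 × C: 2 H each → 10
  5 × C (aromatic): 1 H each → 5
  1 × C: 1 H
  1 × C: no H
  1 × C (aromatic): no H
  Total hydrogens = 16.
Molecular formula: C13H16

C13H16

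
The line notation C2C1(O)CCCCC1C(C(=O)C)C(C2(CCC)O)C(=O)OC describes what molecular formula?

Heavy atoms from the SMILES: 17 C, 5 O.
Implicit hydrogens by atom environment:
  7 × C: 2 H each → 14
  4 × C: no H
  3 × C: 3 H each → 9
  3 × C: 1 H each → 3
  3 × O: no H
  2 × O: 1 H each → 2
  Total hydrogens = 28.
Molecular formula: C17H28O5

C17H28O5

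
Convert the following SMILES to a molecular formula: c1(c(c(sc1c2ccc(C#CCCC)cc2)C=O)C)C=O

Heavy atoms from the SMILES: 18 C, 2 O, 1 S.
Implicit hydrogens by atom environment:
  6 × C (aromatic): no H
  4 × C (aromatic): 1 H each → 4
  2 × C: 3 H each → 6
  2 × C: 2 H each → 4
  2 × C: 1 H each → 2
  2 × C: no H
  2 × O: no H
  1 × S (aromatic): no H
  Total hydrogens = 16.
Molecular formula: C18H16O2S

C18H16O2S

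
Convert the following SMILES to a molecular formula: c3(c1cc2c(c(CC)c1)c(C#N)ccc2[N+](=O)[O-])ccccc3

Heavy atoms from the SMILES: 19 C, 2 N, 2 O.
Implicit hydrogens by atom environment:
  9 × C (aromatic): 1 H each → 9
  7 × C (aromatic): no H
  1 × C: 3 H
  1 × C: 2 H
  1 × C: no H
  1 × N: no H
  1 × N (charge +1): no H
  1 × O: no H
  1 × O (charge -1): no H
  Total hydrogens = 14.
Molecular formula: C19H14N2O2

C19H14N2O2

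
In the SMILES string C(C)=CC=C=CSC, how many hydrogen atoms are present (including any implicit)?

10

Hydrogens are implicit in SMILES; fill each atom to its normal valence:
  4 × C: 1 H each → 4
  2 × C: 3 H each → 6
  1 × C: no H
  1 × S: no H
  Total hydrogens = 10.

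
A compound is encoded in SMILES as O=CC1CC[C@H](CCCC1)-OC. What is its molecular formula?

Heavy atoms from the SMILES: 10 C, 2 O.
Implicit hydrogens by atom environment:
  6 × C: 2 H each → 12
  3 × C: 1 H each → 3
  2 × O: no H
  1 × C: 3 H
  Total hydrogens = 18.
Molecular formula: C10H18O2

C10H18O2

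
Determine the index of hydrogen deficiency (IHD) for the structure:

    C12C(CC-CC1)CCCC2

Molecular formula from the SMILES: C10H18.
DoU = (2C + 2 + N − H − X)/2 = (2·10 + 2 + 0 − 18 − 0)/2 = 4/2 = 2.
(Structurally: 2 ring(s) + 0 π bond(s) = 2.)

2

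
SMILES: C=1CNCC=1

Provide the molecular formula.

Heavy atoms from the SMILES: 4 C, 1 N.
Implicit hydrogens by atom environment:
  2 × C: 2 H each → 4
  2 × C: 1 H each → 2
  1 × N: 1 H
  Total hydrogens = 7.
Molecular formula: C4H7N

C4H7N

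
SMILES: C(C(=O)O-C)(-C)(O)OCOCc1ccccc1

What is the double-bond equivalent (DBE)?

Molecular formula from the SMILES: C12H16O5.
DoU = (2C + 2 + N − H − X)/2 = (2·12 + 2 + 0 − 16 − 0)/2 = 10/2 = 5.
(Structurally: 1 ring(s) + 4 π bond(s) = 5.)

5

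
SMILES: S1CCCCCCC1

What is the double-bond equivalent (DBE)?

1

Molecular formula from the SMILES: C7H14S.
DoU = (2C + 2 + N − H − X)/2 = (2·7 + 2 + 0 − 14 − 0)/2 = 2/2 = 1.
(Structurally: 1 ring(s) + 0 π bond(s) = 1.)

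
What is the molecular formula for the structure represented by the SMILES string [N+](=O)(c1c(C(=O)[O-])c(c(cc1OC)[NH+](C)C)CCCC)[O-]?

Heavy atoms from the SMILES: 14 C, 2 N, 5 O.
Implicit hydrogens by atom environment:
  5 × C (aromatic): no H
  4 × C: 3 H each → 12
  3 × C: 2 H each → 6
  3 × O: no H
  2 × O (charge -1): no H
  1 × C (aromatic): 1 H
  1 × C: no H
  1 × N (charge +1): 1 H
  1 × N (charge +1): no H
  Total hydrogens = 20.
Molecular formula: C14H20N2O5

C14H20N2O5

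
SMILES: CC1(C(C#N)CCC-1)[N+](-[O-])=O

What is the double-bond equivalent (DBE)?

Molecular formula from the SMILES: C7H10N2O2.
DoU = (2C + 2 + N − H − X)/2 = (2·7 + 2 + 2 − 10 − 0)/2 = 8/2 = 4.
(Structurally: 1 ring(s) + 3 π bond(s) = 4.)

4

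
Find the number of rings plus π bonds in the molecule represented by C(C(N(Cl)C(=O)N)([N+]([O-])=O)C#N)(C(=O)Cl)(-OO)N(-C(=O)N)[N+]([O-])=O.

Molecular formula from the SMILES: C6H5Cl2N7O9.
DoU = (2C + 2 + N − H − X)/2 = (2·6 + 2 + 7 − 5 − 2)/2 = 14/2 = 7.
(Structurally: 0 ring(s) + 7 π bond(s) = 7.)

7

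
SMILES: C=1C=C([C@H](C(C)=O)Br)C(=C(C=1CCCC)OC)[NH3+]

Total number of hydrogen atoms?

21

Hydrogens are implicit in SMILES; fill each atom to its normal valence:
  4 × C (aromatic): no H
  3 × C: 3 H each → 9
  3 × C: 2 H each → 6
  2 × C (aromatic): 1 H each → 2
  2 × O: no H
  1 × Br: no H
  1 × C: 1 H
  1 × C: no H
  1 × N (charge +1): 3 H
  Total hydrogens = 21.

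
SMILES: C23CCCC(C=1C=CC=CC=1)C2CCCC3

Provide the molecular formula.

Heavy atoms from the SMILES: 16 C.
Implicit hydrogens by atom environment:
  7 × C: 2 H each → 14
  5 × C (aromatic): 1 H each → 5
  3 × C: 1 H each → 3
  1 × C (aromatic): no H
  Total hydrogens = 22.
Molecular formula: C16H22

C16H22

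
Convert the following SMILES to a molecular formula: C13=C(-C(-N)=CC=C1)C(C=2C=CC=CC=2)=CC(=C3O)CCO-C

C19H19NO2

Heavy atoms from the SMILES: 19 C, 1 N, 2 O.
Implicit hydrogens by atom environment:
  9 × C (aromatic): 1 H each → 9
  7 × C (aromatic): no H
  2 × C: 2 H each → 4
  1 × C: 3 H
  1 × N: 2 H
  1 × O: 1 H
  1 × O: no H
  Total hydrogens = 19.
Molecular formula: C19H19NO2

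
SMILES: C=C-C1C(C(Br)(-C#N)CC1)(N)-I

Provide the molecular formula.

C8H10BrIN2

Heavy atoms from the SMILES: 1 Br, 8 C, 1 I, 2 N.
Implicit hydrogens by atom environment:
  3 × C: 2 H each → 6
  3 × C: no H
  2 × C: 1 H each → 2
  1 × Br: no H
  1 × I: no H
  1 × N: 2 H
  1 × N: no H
  Total hydrogens = 10.
Molecular formula: C8H10BrIN2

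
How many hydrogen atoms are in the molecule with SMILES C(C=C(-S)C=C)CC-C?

Hydrogens are implicit in SMILES; fill each atom to its normal valence:
  4 × C: 2 H each → 8
  2 × C: 1 H each → 2
  1 × C: 3 H
  1 × C: no H
  1 × S: 1 H
  Total hydrogens = 14.

14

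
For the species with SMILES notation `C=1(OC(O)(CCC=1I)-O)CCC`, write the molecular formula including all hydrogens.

Heavy atoms from the SMILES: 8 C, 1 I, 3 O.
Implicit hydrogens by atom environment:
  4 × C: 2 H each → 8
  3 × C: no H
  2 × O: 1 H each → 2
  1 × C: 3 H
  1 × I: no H
  1 × O: no H
  Total hydrogens = 13.
Molecular formula: C8H13IO3

C8H13IO3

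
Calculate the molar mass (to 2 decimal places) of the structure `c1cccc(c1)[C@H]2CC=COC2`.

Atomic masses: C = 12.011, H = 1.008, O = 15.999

160.22

Molecular formula: C11H12O.
M = 11×12.011 + 12×1.008 + 1×15.999 = 160.22 g/mol.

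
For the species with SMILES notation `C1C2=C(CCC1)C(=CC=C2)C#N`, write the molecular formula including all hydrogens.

C11H11N

Heavy atoms from the SMILES: 11 C, 1 N.
Implicit hydrogens by atom environment:
  4 × C: 2 H each → 8
  3 × C (aromatic): 1 H each → 3
  3 × C (aromatic): no H
  1 × C: no H
  1 × N: no H
  Total hydrogens = 11.
Molecular formula: C11H11N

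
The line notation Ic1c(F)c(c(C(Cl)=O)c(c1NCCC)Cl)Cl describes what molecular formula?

Heavy atoms from the SMILES: 10 C, 3 Cl, 1 F, 1 I, 1 N, 1 O.
Implicit hydrogens by atom environment:
  6 × C (aromatic): no H
  3 × Cl: no H
  2 × C: 2 H each → 4
  1 × C: 3 H
  1 × C: no H
  1 × F: no H
  1 × I: no H
  1 × N: 1 H
  1 × O: no H
  Total hydrogens = 8.
Molecular formula: C10H8Cl3FINO

C10H8Cl3FINO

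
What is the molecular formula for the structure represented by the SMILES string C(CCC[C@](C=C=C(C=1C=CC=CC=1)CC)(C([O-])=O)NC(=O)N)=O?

Heavy atoms from the SMILES: 18 C, 2 N, 4 O.
Implicit hydrogens by atom environment:
  5 × C (aromatic): 1 H each → 5
  5 × C: no H
  4 × C: 2 H each → 8
  3 × O: no H
  2 × C: 1 H each → 2
  1 × C: 3 H
  1 × C (aromatic): no H
  1 × N: 2 H
  1 × N: 1 H
  1 × O (charge -1): no H
  Total hydrogens = 21.
Net charge -1.
Molecular formula: C18H21N2O4-

C18H21N2O4-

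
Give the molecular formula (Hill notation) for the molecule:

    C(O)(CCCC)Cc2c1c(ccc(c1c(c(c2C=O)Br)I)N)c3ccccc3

C23H23BrINO2

Heavy atoms from the SMILES: 1 Br, 23 C, 1 I, 1 N, 2 O.
Implicit hydrogens by atom environment:
  9 × C (aromatic): no H
  7 × C (aromatic): 1 H each → 7
  4 × C: 2 H each → 8
  2 × C: 1 H each → 2
  1 × Br: no H
  1 × C: 3 H
  1 × I: no H
  1 × N: 2 H
  1 × O: 1 H
  1 × O: no H
  Total hydrogens = 23.
Molecular formula: C23H23BrINO2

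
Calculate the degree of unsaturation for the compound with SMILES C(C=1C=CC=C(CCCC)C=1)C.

Molecular formula from the SMILES: C12H18.
DoU = (2C + 2 + N − H − X)/2 = (2·12 + 2 + 0 − 18 − 0)/2 = 8/2 = 4.
(Structurally: 1 ring(s) + 3 π bond(s) = 4.)

4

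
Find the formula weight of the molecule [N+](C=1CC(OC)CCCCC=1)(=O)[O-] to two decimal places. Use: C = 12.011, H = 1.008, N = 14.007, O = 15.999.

Molecular formula: C9H15NO3.
M = 9×12.011 + 15×1.008 + 1×14.007 + 3×15.999 = 185.22 g/mol.

185.22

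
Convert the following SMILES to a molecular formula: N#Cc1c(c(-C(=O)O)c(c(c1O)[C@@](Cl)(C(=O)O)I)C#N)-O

Heavy atoms from the SMILES: 11 C, 1 Cl, 1 I, 2 N, 6 O.
Implicit hydrogens by atom environment:
  6 × C (aromatic): no H
  5 × C: no H
  4 × O: 1 H each → 4
  2 × N: no H
  2 × O: no H
  1 × Cl: no H
  1 × I: no H
  Total hydrogens = 4.
Molecular formula: C11H4ClIN2O6

C11H4ClIN2O6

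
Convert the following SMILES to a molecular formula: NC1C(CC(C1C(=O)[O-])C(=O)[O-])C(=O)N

[C8H10N2O5]2-

Heavy atoms from the SMILES: 8 C, 2 N, 5 O.
Implicit hydrogens by atom environment:
  4 × C: 1 H each → 4
  3 × C: no H
  3 × O: no H
  2 × N: 2 H each → 4
  2 × O (charge -1): no H
  1 × C: 2 H
  Total hydrogens = 10.
Net charge -2.
Molecular formula: [C8H10N2O5]2-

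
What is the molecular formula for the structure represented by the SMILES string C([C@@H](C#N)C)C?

C5H9N

Heavy atoms from the SMILES: 5 C, 1 N.
Implicit hydrogens by atom environment:
  2 × C: 3 H each → 6
  1 × C: 2 H
  1 × C: 1 H
  1 × C: no H
  1 × N: no H
  Total hydrogens = 9.
Molecular formula: C5H9N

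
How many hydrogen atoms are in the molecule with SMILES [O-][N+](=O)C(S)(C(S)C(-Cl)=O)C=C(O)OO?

6

Hydrogens are implicit in SMILES; fill each atom to its normal valence:
  3 × C: no H
  3 × O: no H
  2 × C: 1 H each → 2
  2 × O: 1 H each → 2
  2 × S: 1 H each → 2
  1 × Cl: no H
  1 × N (charge +1): no H
  1 × O (charge -1): no H
  Total hydrogens = 6.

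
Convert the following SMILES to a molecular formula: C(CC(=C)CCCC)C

Heavy atoms from the SMILES: 9 C.
Implicit hydrogens by atom environment:
  6 × C: 2 H each → 12
  2 × C: 3 H each → 6
  1 × C: no H
  Total hydrogens = 18.
Molecular formula: C9H18

C9H18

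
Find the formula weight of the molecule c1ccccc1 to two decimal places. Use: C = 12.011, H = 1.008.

Molecular formula: C6H6.
M = 6×12.011 + 6×1.008 = 78.11 g/mol.

78.11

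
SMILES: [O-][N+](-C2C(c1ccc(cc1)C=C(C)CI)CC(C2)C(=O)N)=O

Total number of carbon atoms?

The symbol for carbon appears 16 times in the SMILES. Lowercase c denotes aromatic carbon and counts toward C.

16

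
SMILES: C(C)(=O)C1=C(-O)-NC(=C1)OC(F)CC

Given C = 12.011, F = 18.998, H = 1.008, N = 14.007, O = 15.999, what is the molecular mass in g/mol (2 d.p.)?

Molecular formula: C9H12FNO3.
M = 9×12.011 + 1×18.998 + 12×1.008 + 1×14.007 + 3×15.999 = 201.20 g/mol.

201.20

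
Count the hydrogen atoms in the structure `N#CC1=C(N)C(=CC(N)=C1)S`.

7

Hydrogens are implicit in SMILES; fill each atom to its normal valence:
  4 × C (aromatic): no H
  2 × C (aromatic): 1 H each → 2
  2 × N: 2 H each → 4
  1 × C: no H
  1 × N: no H
  1 × S: 1 H
  Total hydrogens = 7.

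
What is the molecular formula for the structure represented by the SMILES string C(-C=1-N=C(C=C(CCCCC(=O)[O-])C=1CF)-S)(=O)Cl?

C12H12ClFNO3S-

Heavy atoms from the SMILES: 12 C, 1 Cl, 1 F, 1 N, 3 O, 1 S.
Implicit hydrogens by atom environment:
  5 × C: 2 H each → 10
  4 × C (aromatic): no H
  2 × C: no H
  2 × O: no H
  1 × C (aromatic): 1 H
  1 × Cl: no H
  1 × F: no H
  1 × N (aromatic): no H
  1 × O (charge -1): no H
  1 × S: 1 H
  Total hydrogens = 12.
Net charge -1.
Molecular formula: C12H12ClFNO3S-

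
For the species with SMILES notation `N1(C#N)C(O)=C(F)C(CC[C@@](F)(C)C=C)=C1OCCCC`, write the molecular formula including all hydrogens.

Heavy atoms from the SMILES: 15 C, 2 F, 2 N, 2 O.
Implicit hydrogens by atom environment:
  6 × C: 2 H each → 12
  4 × C (aromatic): no H
  2 × C: 3 H each → 6
  2 × C: no H
  2 × F: no H
  1 × C: 1 H
  1 × N (aromatic): no H
  1 × N: no H
  1 × O: 1 H
  1 × O: no H
  Total hydrogens = 20.
Molecular formula: C15H20F2N2O2

C15H20F2N2O2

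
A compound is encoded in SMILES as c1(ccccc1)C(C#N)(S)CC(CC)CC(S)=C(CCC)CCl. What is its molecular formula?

Heavy atoms from the SMILES: 19 C, 1 Cl, 1 N, 2 S.
Implicit hydrogens by atom environment:
  6 × C: 2 H each → 12
  5 × C (aromatic): 1 H each → 5
  4 × C: no H
  2 × C: 3 H each → 6
  2 × S: 1 H each → 2
  1 × C: 1 H
  1 × C (aromatic): no H
  1 × Cl: no H
  1 × N: no H
  Total hydrogens = 26.
Molecular formula: C19H26ClNS2

C19H26ClNS2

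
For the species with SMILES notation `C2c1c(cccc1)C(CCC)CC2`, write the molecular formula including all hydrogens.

C13H18

Heavy atoms from the SMILES: 13 C.
Implicit hydrogens by atom environment:
  5 × C: 2 H each → 10
  4 × C (aromatic): 1 H each → 4
  2 × C (aromatic): no H
  1 × C: 3 H
  1 × C: 1 H
  Total hydrogens = 18.
Molecular formula: C13H18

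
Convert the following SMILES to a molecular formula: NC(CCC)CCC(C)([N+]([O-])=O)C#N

C9H17N3O2

Heavy atoms from the SMILES: 9 C, 3 N, 2 O.
Implicit hydrogens by atom environment:
  4 × C: 2 H each → 8
  2 × C: 3 H each → 6
  2 × C: no H
  1 × C: 1 H
  1 × N: 2 H
  1 × N: no H
  1 × N (charge +1): no H
  1 × O: no H
  1 × O (charge -1): no H
  Total hydrogens = 17.
Molecular formula: C9H17N3O2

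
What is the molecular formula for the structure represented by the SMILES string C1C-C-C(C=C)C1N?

C7H13N

Heavy atoms from the SMILES: 7 C, 1 N.
Implicit hydrogens by atom environment:
  4 × C: 2 H each → 8
  3 × C: 1 H each → 3
  1 × N: 2 H
  Total hydrogens = 13.
Molecular formula: C7H13N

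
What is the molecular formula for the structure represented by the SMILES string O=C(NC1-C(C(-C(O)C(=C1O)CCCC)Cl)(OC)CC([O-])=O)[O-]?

Heavy atoms from the SMILES: 14 C, 1 Cl, 1 N, 7 O.
Implicit hydrogens by atom environment:
  5 × C: no H
  4 × C: 2 H each → 8
  3 × C: 1 H each → 3
  3 × O: no H
  2 × C: 3 H each → 6
  2 × O: 1 H each → 2
  2 × O (charge -1): no H
  1 × Cl: no H
  1 × N: 1 H
  Total hydrogens = 20.
Net charge -2.
Molecular formula: [C14H20ClNO7]2-

[C14H20ClNO7]2-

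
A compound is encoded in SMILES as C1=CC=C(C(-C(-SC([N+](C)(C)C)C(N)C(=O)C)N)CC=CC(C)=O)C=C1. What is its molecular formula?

C20H32N3O2S+

Heavy atoms from the SMILES: 20 C, 3 N, 2 O, 1 S.
Implicit hydrogens by atom environment:
  6 × C: 1 H each → 6
  5 × C: 3 H each → 15
  5 × C (aromatic): 1 H each → 5
  2 × C: no H
  2 × N: 2 H each → 4
  2 × O: no H
  1 × C: 2 H
  1 × C (aromatic): no H
  1 × N (charge +1): no H
  1 × S: no H
  Total hydrogens = 32.
Net charge +1.
Molecular formula: C20H32N3O2S+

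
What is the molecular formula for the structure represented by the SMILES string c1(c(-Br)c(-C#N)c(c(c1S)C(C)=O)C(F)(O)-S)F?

Heavy atoms from the SMILES: 1 Br, 10 C, 2 F, 1 N, 2 O, 2 S.
Implicit hydrogens by atom environment:
  6 × C (aromatic): no H
  3 × C: no H
  2 × F: no H
  2 × S: 1 H each → 2
  1 × Br: no H
  1 × C: 3 H
  1 × N: no H
  1 × O: 1 H
  1 × O: no H
  Total hydrogens = 6.
Molecular formula: C10H6BrF2NO2S2

C10H6BrF2NO2S2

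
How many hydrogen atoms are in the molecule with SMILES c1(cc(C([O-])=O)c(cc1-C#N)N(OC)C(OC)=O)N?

Hydrogens are implicit in SMILES; fill each atom to its normal valence:
  4 × C (aromatic): no H
  4 × O: no H
  3 × C: no H
  2 × C: 3 H each → 6
  2 × C (aromatic): 1 H each → 2
  2 × N: no H
  1 × N: 2 H
  1 × O (charge -1): no H
  Total hydrogens = 10.

10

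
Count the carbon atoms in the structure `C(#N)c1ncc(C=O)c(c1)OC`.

8

The symbol for carbon appears 8 times in the SMILES. Lowercase c denotes aromatic carbon and counts toward C.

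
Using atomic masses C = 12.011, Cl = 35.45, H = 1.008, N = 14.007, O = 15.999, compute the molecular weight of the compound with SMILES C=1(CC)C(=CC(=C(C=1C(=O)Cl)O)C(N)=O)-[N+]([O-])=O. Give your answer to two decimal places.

Molecular formula: C10H9ClN2O5.
M = 10×12.011 + 1×35.45 + 9×1.008 + 2×14.007 + 5×15.999 = 272.64 g/mol.

272.64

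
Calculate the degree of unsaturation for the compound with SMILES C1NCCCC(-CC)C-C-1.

1

Molecular formula from the SMILES: C9H19N.
DoU = (2C + 2 + N − H − X)/2 = (2·9 + 2 + 1 − 19 − 0)/2 = 2/2 = 1.
(Structurally: 1 ring(s) + 0 π bond(s) = 1.)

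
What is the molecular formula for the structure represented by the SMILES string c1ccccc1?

C6H6

Heavy atoms from the SMILES: 6 C.
Implicit hydrogens by atom environment:
  6 × C (aromatic): 1 H each → 6
  Total hydrogens = 6.
Molecular formula: C6H6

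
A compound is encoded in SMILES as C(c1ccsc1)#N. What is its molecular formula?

Heavy atoms from the SMILES: 5 C, 1 N, 1 S.
Implicit hydrogens by atom environment:
  3 × C (aromatic): 1 H each → 3
  1 × C (aromatic): no H
  1 × C: no H
  1 × N: no H
  1 × S (aromatic): no H
  Total hydrogens = 3.
Molecular formula: C5H3NS

C5H3NS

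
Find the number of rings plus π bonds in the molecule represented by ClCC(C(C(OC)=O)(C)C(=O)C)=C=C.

Molecular formula from the SMILES: C10H13ClO3.
DoU = (2C + 2 + N − H − X)/2 = (2·10 + 2 + 0 − 13 − 1)/2 = 8/2 = 4.
(Structurally: 0 ring(s) + 4 π bond(s) = 4.)

4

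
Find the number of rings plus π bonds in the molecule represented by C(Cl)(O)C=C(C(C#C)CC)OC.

3

Molecular formula from the SMILES: C9H13ClO2.
DoU = (2C + 2 + N − H − X)/2 = (2·9 + 2 + 0 − 13 − 1)/2 = 6/2 = 3.
(Structurally: 0 ring(s) + 3 π bond(s) = 3.)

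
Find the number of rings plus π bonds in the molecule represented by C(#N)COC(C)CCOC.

Molecular formula from the SMILES: C7H13NO2.
DoU = (2C + 2 + N − H − X)/2 = (2·7 + 2 + 1 − 13 − 0)/2 = 4/2 = 2.
(Structurally: 0 ring(s) + 2 π bond(s) = 2.)

2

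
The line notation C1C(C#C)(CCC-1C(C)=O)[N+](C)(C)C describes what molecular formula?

Heavy atoms from the SMILES: 12 C, 1 N, 1 O.
Implicit hydrogens by atom environment:
  4 × C: 3 H each → 12
  3 × C: 2 H each → 6
  3 × C: no H
  2 × C: 1 H each → 2
  1 × N (charge +1): no H
  1 × O: no H
  Total hydrogens = 20.
Net charge +1.
Molecular formula: C12H20NO+

C12H20NO+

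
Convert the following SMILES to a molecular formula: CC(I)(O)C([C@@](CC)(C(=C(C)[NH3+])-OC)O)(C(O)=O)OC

C12H23INO6+

Heavy atoms from the SMILES: 12 C, 1 I, 1 N, 6 O.
Implicit hydrogens by atom environment:
  6 × C: no H
  5 × C: 3 H each → 15
  3 × O: 1 H each → 3
  3 × O: no H
  1 × C: 2 H
  1 × I: no H
  1 × N (charge +1): 3 H
  Total hydrogens = 23.
Net charge +1.
Molecular formula: C12H23INO6+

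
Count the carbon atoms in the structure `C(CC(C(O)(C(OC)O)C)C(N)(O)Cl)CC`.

The symbol for carbon appears 10 times in the SMILES. (Cl is a single chlorine, not C + l.)

10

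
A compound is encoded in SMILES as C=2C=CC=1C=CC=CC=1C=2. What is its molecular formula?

Heavy atoms from the SMILES: 10 C.
Implicit hydrogens by atom environment:
  8 × C (aromatic): 1 H each → 8
  2 × C (aromatic): no H
  Total hydrogens = 8.
Molecular formula: C10H8

C10H8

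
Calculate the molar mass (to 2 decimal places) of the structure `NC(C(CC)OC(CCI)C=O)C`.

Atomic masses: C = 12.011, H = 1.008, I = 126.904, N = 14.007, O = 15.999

299.15

Molecular formula: C9H18INO2.
M = 9×12.011 + 18×1.008 + 1×126.904 + 1×14.007 + 2×15.999 = 299.15 g/mol.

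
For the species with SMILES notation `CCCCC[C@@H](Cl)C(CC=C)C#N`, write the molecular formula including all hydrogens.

C11H18ClN

Heavy atoms from the SMILES: 11 C, 1 Cl, 1 N.
Implicit hydrogens by atom environment:
  6 × C: 2 H each → 12
  3 × C: 1 H each → 3
  1 × C: 3 H
  1 × C: no H
  1 × Cl: no H
  1 × N: no H
  Total hydrogens = 18.
Molecular formula: C11H18ClN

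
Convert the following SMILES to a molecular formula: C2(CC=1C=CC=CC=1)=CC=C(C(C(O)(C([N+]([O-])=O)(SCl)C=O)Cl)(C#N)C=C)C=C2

Heavy atoms from the SMILES: 20 C, 2 Cl, 2 N, 4 O, 1 S.
Implicit hydrogens by atom environment:
  9 × C (aromatic): 1 H each → 9
  4 × C: no H
  3 × C (aromatic): no H
  2 × C: 2 H each → 4
  2 × C: 1 H each → 2
  2 × Cl: no H
  2 × O: no H
  1 × N (charge +1): no H
  1 × N: no H
  1 × O: 1 H
  1 × O (charge -1): no H
  1 × S: no H
  Total hydrogens = 16.
Molecular formula: C20H16Cl2N2O4S

C20H16Cl2N2O4S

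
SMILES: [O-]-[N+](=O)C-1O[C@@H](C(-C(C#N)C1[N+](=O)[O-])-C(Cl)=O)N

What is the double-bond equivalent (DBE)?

Molecular formula from the SMILES: C7H7ClN4O6.
DoU = (2C + 2 + N − H − X)/2 = (2·7 + 2 + 4 − 7 − 1)/2 = 12/2 = 6.
(Structurally: 1 ring(s) + 5 π bond(s) = 6.)

6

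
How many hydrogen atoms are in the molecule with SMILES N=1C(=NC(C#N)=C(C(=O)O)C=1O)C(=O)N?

Hydrogens are implicit in SMILES; fill each atom to its normal valence:
  4 × C (aromatic): no H
  3 × C: no H
  2 × N (aromatic): no H
  2 × O: 1 H each → 2
  2 × O: no H
  1 × N: 2 H
  1 × N: no H
  Total hydrogens = 4.

4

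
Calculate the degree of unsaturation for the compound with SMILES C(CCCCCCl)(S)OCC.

0

Molecular formula from the SMILES: C8H17ClOS.
DoU = (2C + 2 + N − H − X)/2 = (2·8 + 2 + 0 − 17 − 1)/2 = 0/2 = 0.
(Structurally: 0 ring(s) + 0 π bond(s) = 0.)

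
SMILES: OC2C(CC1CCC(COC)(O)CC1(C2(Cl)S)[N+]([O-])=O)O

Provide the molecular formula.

C12H20ClNO6S

Heavy atoms from the SMILES: 12 C, 1 Cl, 1 N, 6 O, 1 S.
Implicit hydrogens by atom environment:
  5 × C: 2 H each → 10
  3 × C: 1 H each → 3
  3 × C: no H
  3 × O: 1 H each → 3
  2 × O: no H
  1 × C: 3 H
  1 × Cl: no H
  1 × N (charge +1): no H
  1 × O (charge -1): no H
  1 × S: 1 H
  Total hydrogens = 20.
Molecular formula: C12H20ClNO6S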